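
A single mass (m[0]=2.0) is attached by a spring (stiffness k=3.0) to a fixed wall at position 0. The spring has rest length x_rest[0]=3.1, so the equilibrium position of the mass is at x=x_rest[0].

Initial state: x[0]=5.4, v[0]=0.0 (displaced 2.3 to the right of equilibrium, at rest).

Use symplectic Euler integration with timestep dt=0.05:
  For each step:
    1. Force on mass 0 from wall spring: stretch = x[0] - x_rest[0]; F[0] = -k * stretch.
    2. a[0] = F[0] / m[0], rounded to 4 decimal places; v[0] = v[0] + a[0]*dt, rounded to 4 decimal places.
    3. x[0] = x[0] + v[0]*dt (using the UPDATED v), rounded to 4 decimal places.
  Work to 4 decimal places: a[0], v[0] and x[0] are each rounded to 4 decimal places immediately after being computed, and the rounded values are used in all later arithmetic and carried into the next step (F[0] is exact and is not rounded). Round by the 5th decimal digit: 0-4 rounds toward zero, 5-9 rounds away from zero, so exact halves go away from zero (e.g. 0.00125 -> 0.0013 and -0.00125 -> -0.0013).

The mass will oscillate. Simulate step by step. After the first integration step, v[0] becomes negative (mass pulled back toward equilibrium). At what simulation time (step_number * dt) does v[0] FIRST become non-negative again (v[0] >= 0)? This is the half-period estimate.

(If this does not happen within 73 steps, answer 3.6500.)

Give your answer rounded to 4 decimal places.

Answer: 2.6000

Derivation:
Step 0: x=[5.4000] v=[0.0000]
Step 1: x=[5.3914] v=[-0.1725]
Step 2: x=[5.3742] v=[-0.3444]
Step 3: x=[5.3485] v=[-0.5150]
Step 4: x=[5.3143] v=[-0.6836]
Step 5: x=[5.2718] v=[-0.8497]
Step 6: x=[5.2212] v=[-1.0126]
Step 7: x=[5.1626] v=[-1.1717]
Step 8: x=[5.0963] v=[-1.3264]
Step 9: x=[5.0225] v=[-1.4761]
Step 10: x=[4.9415] v=[-1.6203]
Step 11: x=[4.8536] v=[-1.7584]
Step 12: x=[4.7591] v=[-1.8899]
Step 13: x=[4.6584] v=[-2.0143]
Step 14: x=[4.5518] v=[-2.1312]
Step 15: x=[4.4398] v=[-2.2401]
Step 16: x=[4.3228] v=[-2.3406]
Step 17: x=[4.2012] v=[-2.4323]
Step 18: x=[4.0755] v=[-2.5149]
Step 19: x=[3.9461] v=[-2.5881]
Step 20: x=[3.8135] v=[-2.6516]
Step 21: x=[3.6782] v=[-2.7051]
Step 22: x=[3.5408] v=[-2.7485]
Step 23: x=[3.4017] v=[-2.7816]
Step 24: x=[3.2615] v=[-2.8042]
Step 25: x=[3.1207] v=[-2.8163]
Step 26: x=[2.9798] v=[-2.8179]
Step 27: x=[2.8394] v=[-2.8089]
Step 28: x=[2.6999] v=[-2.7894]
Step 29: x=[2.5619] v=[-2.7594]
Step 30: x=[2.4260] v=[-2.7190]
Step 31: x=[2.2926] v=[-2.6685]
Step 32: x=[2.1622] v=[-2.6079]
Step 33: x=[2.0353] v=[-2.5376]
Step 34: x=[1.9124] v=[-2.4577]
Step 35: x=[1.7940] v=[-2.3686]
Step 36: x=[1.6805] v=[-2.2707]
Step 37: x=[1.5723] v=[-2.1642]
Step 38: x=[1.4698] v=[-2.0496]
Step 39: x=[1.3734] v=[-1.9273]
Step 40: x=[1.2835] v=[-1.7978]
Step 41: x=[1.2004] v=[-1.6616]
Step 42: x=[1.1244] v=[-1.5191]
Step 43: x=[1.0559] v=[-1.3709]
Step 44: x=[0.9950] v=[-1.2176]
Step 45: x=[0.9420] v=[-1.0597]
Step 46: x=[0.8971] v=[-0.8979]
Step 47: x=[0.8605] v=[-0.7327]
Step 48: x=[0.8323] v=[-0.5647]
Step 49: x=[0.8126] v=[-0.3946]
Step 50: x=[0.8015] v=[-0.2230]
Step 51: x=[0.7990] v=[-0.0506]
Step 52: x=[0.8051] v=[0.1220]
First v>=0 after going negative at step 52, time=2.6000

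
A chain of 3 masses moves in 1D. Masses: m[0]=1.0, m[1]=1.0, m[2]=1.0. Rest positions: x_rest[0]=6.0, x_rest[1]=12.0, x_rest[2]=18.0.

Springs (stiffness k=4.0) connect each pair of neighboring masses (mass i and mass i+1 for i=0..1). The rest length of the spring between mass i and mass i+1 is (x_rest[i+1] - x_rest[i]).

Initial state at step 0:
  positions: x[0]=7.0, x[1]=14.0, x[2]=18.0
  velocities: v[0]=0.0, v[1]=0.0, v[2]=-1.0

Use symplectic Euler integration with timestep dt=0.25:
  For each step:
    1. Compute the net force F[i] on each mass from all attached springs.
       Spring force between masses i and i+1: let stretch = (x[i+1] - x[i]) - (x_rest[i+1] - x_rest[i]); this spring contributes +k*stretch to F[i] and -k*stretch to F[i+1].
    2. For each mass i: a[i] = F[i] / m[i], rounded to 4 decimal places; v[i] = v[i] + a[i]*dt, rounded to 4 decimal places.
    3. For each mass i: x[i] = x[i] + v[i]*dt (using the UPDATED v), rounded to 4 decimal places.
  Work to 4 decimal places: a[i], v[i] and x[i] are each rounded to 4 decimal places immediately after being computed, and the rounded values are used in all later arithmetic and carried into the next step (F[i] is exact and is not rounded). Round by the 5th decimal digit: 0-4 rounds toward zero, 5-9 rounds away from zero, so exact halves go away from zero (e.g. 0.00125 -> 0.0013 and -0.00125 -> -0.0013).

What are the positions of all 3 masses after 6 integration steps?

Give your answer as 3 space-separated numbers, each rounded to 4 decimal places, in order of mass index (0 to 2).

Step 0: x=[7.0000 14.0000 18.0000] v=[0.0000 0.0000 -1.0000]
Step 1: x=[7.2500 13.2500 18.2500] v=[1.0000 -3.0000 1.0000]
Step 2: x=[7.5000 12.2500 18.7500] v=[1.0000 -4.0000 2.0000]
Step 3: x=[7.4375 11.6875 19.1250] v=[-0.2500 -2.2500 1.5000]
Step 4: x=[6.9375 11.9219 19.1406] v=[-2.0000 0.9375 0.0625]
Step 5: x=[6.1836 12.7149 18.8516] v=[-3.0156 3.1718 -1.1562]
Step 6: x=[5.5625 13.4092 18.5284] v=[-2.4843 2.7772 -1.2929]

Answer: 5.5625 13.4092 18.5284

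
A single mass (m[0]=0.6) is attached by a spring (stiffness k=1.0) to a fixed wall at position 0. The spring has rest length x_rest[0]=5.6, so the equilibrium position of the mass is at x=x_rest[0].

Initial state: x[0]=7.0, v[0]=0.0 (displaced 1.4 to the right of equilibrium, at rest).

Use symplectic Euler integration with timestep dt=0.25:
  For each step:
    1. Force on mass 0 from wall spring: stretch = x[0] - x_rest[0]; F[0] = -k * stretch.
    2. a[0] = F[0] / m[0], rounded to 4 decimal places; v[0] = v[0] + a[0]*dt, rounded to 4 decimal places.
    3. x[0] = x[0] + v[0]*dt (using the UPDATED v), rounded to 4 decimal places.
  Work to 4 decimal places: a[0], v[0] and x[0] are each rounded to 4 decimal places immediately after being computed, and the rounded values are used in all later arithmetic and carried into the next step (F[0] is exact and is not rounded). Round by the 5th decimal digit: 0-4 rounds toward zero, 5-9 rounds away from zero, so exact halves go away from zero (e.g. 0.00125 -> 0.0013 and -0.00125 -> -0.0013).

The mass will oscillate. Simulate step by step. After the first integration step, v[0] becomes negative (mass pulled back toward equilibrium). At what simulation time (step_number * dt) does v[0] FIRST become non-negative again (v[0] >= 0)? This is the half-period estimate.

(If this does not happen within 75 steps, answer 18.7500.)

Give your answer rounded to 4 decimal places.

Step 0: x=[7.0000] v=[0.0000]
Step 1: x=[6.8542] v=[-0.5833]
Step 2: x=[6.5777] v=[-1.1059]
Step 3: x=[6.1994] v=[-1.5133]
Step 4: x=[5.7586] v=[-1.7631]
Step 5: x=[5.3013] v=[-1.8292]
Step 6: x=[4.8751] v=[-1.7048]
Step 7: x=[4.5244] v=[-1.4028]
Step 8: x=[4.2858] v=[-0.9546]
Step 9: x=[4.1841] v=[-0.4070]
Step 10: x=[4.2299] v=[0.1830]
First v>=0 after going negative at step 10, time=2.5000

Answer: 2.5000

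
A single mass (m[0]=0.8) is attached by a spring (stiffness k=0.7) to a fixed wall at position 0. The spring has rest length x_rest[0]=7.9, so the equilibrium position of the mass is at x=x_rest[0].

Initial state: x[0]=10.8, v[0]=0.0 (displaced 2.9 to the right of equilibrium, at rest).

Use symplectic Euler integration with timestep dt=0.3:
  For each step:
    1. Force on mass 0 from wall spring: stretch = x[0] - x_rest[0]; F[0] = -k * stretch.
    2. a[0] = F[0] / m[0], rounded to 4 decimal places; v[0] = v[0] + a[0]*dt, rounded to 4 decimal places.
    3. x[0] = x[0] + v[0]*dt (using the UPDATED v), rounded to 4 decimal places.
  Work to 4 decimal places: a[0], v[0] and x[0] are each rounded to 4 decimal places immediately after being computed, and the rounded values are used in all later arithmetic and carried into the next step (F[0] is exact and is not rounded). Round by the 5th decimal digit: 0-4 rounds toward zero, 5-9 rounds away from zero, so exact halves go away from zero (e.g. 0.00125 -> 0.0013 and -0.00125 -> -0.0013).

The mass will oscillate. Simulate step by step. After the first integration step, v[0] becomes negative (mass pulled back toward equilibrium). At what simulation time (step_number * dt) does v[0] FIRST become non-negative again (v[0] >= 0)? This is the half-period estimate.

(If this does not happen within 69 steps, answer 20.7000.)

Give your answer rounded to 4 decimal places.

Step 0: x=[10.8000] v=[0.0000]
Step 1: x=[10.5716] v=[-0.7613]
Step 2: x=[10.1328] v=[-1.4626]
Step 3: x=[9.5182] v=[-2.0487]
Step 4: x=[8.7762] v=[-2.4735]
Step 5: x=[7.9652] v=[-2.7035]
Step 6: x=[7.1490] v=[-2.7206]
Step 7: x=[6.3920] v=[-2.5235]
Step 8: x=[5.7537] v=[-2.1277]
Step 9: x=[5.2844] v=[-1.5643]
Step 10: x=[5.0211] v=[-0.8777]
Step 11: x=[4.9845] v=[-0.1220]
Step 12: x=[5.1775] v=[0.6433]
First v>=0 after going negative at step 12, time=3.6000

Answer: 3.6000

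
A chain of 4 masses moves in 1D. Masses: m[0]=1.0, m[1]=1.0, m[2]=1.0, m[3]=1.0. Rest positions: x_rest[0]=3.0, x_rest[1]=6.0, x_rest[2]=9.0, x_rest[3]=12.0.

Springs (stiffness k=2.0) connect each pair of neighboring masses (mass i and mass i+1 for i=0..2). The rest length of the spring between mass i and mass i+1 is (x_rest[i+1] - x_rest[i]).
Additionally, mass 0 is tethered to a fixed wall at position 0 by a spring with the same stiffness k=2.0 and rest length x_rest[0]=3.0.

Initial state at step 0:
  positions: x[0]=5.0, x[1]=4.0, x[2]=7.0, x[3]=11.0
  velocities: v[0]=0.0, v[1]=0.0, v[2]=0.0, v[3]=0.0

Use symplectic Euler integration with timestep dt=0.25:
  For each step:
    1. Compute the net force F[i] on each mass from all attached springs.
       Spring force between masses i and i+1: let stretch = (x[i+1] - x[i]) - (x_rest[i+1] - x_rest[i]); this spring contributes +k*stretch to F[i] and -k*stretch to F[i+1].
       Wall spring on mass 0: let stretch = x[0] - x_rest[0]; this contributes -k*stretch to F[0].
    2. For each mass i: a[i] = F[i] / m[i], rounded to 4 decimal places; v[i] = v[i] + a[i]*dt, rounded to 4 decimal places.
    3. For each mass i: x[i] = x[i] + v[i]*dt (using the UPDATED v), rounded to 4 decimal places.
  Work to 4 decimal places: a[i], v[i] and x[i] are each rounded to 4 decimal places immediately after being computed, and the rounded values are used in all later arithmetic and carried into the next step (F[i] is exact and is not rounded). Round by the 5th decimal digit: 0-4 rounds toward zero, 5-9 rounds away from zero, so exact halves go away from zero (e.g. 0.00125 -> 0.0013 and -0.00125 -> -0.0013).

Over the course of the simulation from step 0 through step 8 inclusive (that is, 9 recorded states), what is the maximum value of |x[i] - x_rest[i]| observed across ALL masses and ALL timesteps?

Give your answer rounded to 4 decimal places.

Answer: 2.6812

Derivation:
Step 0: x=[5.0000 4.0000 7.0000 11.0000] v=[0.0000 0.0000 0.0000 0.0000]
Step 1: x=[4.2500 4.5000 7.1250 10.8750] v=[-3.0000 2.0000 0.5000 -0.5000]
Step 2: x=[3.0000 5.2969 7.3906 10.6563] v=[-5.0000 3.1875 1.0625 -0.8750]
Step 3: x=[1.6621 6.0684 7.8027 10.4043] v=[-5.3516 3.0859 1.6485 -1.0079]
Step 4: x=[0.6672 6.5059 8.3233 10.2021] v=[-3.9795 1.7499 2.0822 -0.8087]
Step 5: x=[0.3188 6.4407 8.8515 10.1401] v=[-1.3938 -0.2608 2.1129 -0.2481]
Step 6: x=[0.6958 5.9116 9.2395 10.2920] v=[1.5078 -2.1164 1.5518 0.6076]
Step 7: x=[1.6378 5.1465 9.3430 10.6874] v=[3.7678 -3.0604 0.4141 1.5814]
Step 8: x=[2.8136 4.4674 9.0900 11.2897] v=[4.7033 -2.7165 -1.0120 2.4092]
Max displacement = 2.6812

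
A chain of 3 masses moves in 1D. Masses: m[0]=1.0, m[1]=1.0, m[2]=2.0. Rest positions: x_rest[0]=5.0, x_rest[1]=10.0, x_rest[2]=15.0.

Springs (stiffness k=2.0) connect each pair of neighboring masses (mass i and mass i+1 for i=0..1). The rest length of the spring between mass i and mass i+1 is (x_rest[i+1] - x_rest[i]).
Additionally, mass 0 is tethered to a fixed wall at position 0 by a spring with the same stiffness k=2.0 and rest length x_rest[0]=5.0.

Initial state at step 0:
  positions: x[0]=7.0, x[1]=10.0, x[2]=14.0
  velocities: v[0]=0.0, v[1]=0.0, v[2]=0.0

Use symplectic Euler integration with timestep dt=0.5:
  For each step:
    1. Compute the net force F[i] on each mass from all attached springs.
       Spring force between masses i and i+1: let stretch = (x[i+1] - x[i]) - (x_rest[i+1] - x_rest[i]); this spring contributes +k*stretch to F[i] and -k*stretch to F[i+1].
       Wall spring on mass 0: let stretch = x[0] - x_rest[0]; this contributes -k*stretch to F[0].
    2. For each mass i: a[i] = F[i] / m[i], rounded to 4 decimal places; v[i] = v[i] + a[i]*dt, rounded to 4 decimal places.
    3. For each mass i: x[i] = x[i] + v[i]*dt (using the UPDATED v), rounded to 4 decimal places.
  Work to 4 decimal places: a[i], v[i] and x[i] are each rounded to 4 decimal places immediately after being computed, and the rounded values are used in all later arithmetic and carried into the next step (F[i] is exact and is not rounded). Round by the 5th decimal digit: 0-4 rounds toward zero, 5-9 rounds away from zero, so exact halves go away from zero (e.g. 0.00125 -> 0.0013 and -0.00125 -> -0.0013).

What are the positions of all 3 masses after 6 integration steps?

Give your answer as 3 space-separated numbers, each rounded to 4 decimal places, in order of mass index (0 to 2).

Step 0: x=[7.0000 10.0000 14.0000] v=[0.0000 0.0000 0.0000]
Step 1: x=[5.0000 10.5000 14.2500] v=[-4.0000 1.0000 0.5000]
Step 2: x=[3.2500 10.1250 14.8125] v=[-3.5000 -0.7500 1.1250]
Step 3: x=[3.3125 8.6563 15.4532] v=[0.1250 -2.9375 1.2813]
Step 4: x=[4.3907 7.9141 15.6447] v=[2.1563 -1.4844 0.3829]
Step 5: x=[5.0352 9.2755 15.1535] v=[1.2890 2.7228 -0.9824]
Step 6: x=[5.2823 11.4558 14.4428] v=[0.4941 4.3605 -1.4214]

Answer: 5.2823 11.4558 14.4428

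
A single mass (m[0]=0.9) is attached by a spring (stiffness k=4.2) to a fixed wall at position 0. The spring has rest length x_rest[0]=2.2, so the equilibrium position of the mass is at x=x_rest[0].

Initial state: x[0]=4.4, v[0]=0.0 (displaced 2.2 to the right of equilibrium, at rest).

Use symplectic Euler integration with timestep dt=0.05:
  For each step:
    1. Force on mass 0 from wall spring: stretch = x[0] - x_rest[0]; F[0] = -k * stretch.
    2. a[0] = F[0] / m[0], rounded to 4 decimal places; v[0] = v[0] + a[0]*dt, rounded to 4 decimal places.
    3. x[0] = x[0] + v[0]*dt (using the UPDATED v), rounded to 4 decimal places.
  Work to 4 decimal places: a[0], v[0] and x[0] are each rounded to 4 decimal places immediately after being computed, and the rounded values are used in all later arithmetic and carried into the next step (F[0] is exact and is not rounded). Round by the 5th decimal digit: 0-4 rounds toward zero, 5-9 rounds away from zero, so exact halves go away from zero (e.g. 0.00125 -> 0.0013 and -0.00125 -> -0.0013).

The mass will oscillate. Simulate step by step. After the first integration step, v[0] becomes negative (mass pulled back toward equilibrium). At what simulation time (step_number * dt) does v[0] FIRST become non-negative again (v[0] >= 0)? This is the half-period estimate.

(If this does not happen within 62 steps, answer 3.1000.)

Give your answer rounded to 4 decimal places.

Step 0: x=[4.4000] v=[0.0000]
Step 1: x=[4.3743] v=[-0.5133]
Step 2: x=[4.3233] v=[-1.0206]
Step 3: x=[4.2475] v=[-1.5160]
Step 4: x=[4.1478] v=[-1.9938]
Step 5: x=[4.0254] v=[-2.4483]
Step 6: x=[3.8817] v=[-2.8742]
Step 7: x=[3.7184] v=[-3.2666]
Step 8: x=[3.5374] v=[-3.6209]
Step 9: x=[3.3408] v=[-3.9330]
Step 10: x=[3.1308] v=[-4.1992]
Step 11: x=[2.9100] v=[-4.4164]
Step 12: x=[2.6809] v=[-4.5821]
Step 13: x=[2.4462] v=[-4.6943]
Step 14: x=[2.2086] v=[-4.7517]
Step 15: x=[1.9709] v=[-4.7537]
Step 16: x=[1.7359] v=[-4.7002]
Step 17: x=[1.5063] v=[-4.5919]
Step 18: x=[1.2848] v=[-4.4300]
Step 19: x=[1.0740] v=[-4.2165]
Step 20: x=[0.8763] v=[-3.9538]
Step 21: x=[0.6941] v=[-3.6449]
Step 22: x=[0.5294] v=[-3.2935]
Step 23: x=[0.3842] v=[-2.9037]
Step 24: x=[0.2602] v=[-2.4800]
Step 25: x=[0.1588] v=[-2.0274]
Step 26: x=[0.0812] v=[-1.5511]
Step 27: x=[0.0284] v=[-1.0567]
Step 28: x=[0.0009] v=[-0.5500]
Step 29: x=[-0.0009] v=[-0.0369]
Step 30: x=[0.0229] v=[0.4766]
First v>=0 after going negative at step 30, time=1.5000

Answer: 1.5000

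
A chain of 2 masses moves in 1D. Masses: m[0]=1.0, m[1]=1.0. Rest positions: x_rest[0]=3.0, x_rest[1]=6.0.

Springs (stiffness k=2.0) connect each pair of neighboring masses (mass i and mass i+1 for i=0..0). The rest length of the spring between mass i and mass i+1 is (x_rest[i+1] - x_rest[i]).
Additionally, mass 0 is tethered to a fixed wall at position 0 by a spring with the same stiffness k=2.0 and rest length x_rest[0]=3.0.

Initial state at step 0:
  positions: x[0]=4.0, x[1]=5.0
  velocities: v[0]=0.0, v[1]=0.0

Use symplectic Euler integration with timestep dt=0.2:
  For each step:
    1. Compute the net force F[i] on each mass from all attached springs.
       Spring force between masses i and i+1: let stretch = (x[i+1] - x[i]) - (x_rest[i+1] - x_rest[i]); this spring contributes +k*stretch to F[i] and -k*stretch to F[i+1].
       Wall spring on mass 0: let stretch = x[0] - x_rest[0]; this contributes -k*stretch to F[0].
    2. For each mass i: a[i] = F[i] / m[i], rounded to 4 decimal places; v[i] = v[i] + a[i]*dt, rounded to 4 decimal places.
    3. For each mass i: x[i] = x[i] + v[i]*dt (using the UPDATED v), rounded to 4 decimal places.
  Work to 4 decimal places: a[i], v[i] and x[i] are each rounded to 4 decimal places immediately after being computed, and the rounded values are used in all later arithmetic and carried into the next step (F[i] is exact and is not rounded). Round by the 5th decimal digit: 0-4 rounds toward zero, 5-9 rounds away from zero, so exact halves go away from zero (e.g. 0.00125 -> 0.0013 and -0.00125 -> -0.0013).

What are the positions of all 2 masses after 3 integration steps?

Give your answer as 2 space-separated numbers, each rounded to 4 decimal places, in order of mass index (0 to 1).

Step 0: x=[4.0000 5.0000] v=[0.0000 0.0000]
Step 1: x=[3.7600 5.1600] v=[-1.2000 0.8000]
Step 2: x=[3.3312 5.4480] v=[-2.1440 1.4400]
Step 3: x=[2.8052 5.8067] v=[-2.6298 1.7933]

Answer: 2.8052 5.8067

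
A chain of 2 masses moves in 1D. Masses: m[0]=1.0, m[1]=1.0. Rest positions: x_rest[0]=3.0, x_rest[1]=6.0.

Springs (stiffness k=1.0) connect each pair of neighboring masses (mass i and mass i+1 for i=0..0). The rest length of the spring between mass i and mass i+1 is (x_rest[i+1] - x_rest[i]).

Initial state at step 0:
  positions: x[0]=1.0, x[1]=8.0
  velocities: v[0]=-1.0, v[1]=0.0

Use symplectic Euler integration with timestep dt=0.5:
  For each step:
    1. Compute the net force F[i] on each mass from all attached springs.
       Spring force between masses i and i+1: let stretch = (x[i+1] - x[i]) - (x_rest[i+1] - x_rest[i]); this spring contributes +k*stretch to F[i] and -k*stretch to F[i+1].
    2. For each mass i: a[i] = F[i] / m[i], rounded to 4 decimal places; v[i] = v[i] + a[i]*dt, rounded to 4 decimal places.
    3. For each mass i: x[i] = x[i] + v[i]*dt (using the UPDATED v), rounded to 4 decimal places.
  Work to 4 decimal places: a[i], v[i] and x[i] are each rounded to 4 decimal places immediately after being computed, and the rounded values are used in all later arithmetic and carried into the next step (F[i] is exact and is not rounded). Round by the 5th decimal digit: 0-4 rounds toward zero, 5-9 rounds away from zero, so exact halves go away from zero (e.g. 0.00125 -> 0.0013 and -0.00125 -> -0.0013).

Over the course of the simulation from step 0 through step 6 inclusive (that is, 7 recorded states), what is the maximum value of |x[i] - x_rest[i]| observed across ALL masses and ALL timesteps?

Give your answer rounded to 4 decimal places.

Answer: 3.0312

Derivation:
Step 0: x=[1.0000 8.0000] v=[-1.0000 0.0000]
Step 1: x=[1.5000 7.0000] v=[1.0000 -2.0000]
Step 2: x=[2.6250 5.3750] v=[2.2500 -3.2500]
Step 3: x=[3.6875 3.8125] v=[2.1250 -3.1250]
Step 4: x=[4.0313 2.9688] v=[0.6875 -1.6875]
Step 5: x=[3.3594 3.1407] v=[-1.3438 0.3438]
Step 6: x=[1.8828 4.1173] v=[-2.9532 1.9532]
Max displacement = 3.0312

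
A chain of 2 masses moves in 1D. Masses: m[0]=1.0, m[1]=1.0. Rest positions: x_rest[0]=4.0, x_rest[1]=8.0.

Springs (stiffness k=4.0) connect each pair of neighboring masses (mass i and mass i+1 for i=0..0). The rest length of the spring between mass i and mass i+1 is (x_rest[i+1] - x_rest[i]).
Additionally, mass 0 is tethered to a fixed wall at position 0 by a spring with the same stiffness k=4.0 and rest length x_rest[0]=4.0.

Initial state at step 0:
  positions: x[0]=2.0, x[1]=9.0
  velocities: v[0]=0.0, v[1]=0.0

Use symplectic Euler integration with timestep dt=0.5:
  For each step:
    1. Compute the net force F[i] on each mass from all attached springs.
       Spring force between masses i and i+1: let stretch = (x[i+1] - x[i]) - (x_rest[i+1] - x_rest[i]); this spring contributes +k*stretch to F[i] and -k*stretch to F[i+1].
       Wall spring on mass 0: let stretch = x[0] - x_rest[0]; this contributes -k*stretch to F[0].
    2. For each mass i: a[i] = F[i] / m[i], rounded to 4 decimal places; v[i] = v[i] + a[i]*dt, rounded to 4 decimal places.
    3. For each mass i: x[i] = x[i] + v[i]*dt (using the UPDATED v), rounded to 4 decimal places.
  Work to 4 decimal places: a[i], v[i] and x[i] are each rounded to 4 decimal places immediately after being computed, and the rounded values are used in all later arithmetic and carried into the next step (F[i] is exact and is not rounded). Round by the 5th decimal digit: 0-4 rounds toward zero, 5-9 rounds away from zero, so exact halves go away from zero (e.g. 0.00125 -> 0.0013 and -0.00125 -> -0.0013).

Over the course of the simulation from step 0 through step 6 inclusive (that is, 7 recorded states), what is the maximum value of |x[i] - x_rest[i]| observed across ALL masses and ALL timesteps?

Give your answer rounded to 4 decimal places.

Answer: 3.0000

Derivation:
Step 0: x=[2.0000 9.0000] v=[0.0000 0.0000]
Step 1: x=[7.0000 6.0000] v=[10.0000 -6.0000]
Step 2: x=[4.0000 8.0000] v=[-6.0000 4.0000]
Step 3: x=[1.0000 10.0000] v=[-6.0000 4.0000]
Step 4: x=[6.0000 7.0000] v=[10.0000 -6.0000]
Step 5: x=[6.0000 7.0000] v=[0.0000 0.0000]
Step 6: x=[1.0000 10.0000] v=[-10.0000 6.0000]
Max displacement = 3.0000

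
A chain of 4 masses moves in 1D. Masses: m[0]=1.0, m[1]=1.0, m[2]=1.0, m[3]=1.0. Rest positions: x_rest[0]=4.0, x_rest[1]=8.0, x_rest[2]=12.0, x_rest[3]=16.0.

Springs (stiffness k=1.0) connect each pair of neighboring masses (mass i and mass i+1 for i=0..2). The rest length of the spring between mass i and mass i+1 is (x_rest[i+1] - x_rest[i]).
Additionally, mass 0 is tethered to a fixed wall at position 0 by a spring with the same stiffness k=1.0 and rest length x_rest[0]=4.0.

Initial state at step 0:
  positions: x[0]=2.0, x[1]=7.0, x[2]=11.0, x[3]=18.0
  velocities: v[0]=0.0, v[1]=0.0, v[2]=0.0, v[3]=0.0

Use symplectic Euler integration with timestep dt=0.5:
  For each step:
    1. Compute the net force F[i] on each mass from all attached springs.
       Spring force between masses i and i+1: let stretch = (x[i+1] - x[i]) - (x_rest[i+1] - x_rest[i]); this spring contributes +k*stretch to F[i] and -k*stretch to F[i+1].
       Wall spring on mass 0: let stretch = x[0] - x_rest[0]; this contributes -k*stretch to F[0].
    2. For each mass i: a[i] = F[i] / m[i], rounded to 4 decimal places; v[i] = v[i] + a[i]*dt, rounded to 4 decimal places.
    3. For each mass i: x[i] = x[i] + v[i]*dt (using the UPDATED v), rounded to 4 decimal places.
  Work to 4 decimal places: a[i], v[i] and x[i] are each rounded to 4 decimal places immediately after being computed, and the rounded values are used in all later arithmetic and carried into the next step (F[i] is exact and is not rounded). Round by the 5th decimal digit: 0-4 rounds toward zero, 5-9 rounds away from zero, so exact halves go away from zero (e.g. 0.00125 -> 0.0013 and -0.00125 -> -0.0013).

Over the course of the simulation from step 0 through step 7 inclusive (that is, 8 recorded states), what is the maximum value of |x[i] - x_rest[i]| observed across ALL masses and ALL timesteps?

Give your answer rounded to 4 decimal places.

Step 0: x=[2.0000 7.0000 11.0000 18.0000] v=[0.0000 0.0000 0.0000 0.0000]
Step 1: x=[2.7500 6.7500 11.7500 17.2500] v=[1.5000 -0.5000 1.5000 -1.5000]
Step 2: x=[3.8125 6.7500 12.6250 16.1250] v=[2.1250 0.0000 1.7500 -2.2500]
Step 3: x=[4.6563 7.4844 12.9063 15.1250] v=[1.6875 1.4688 0.5625 -2.0000]
Step 4: x=[5.0430 8.8673 12.3868 14.5703] v=[0.7734 2.7657 -1.0391 -1.1094]
Step 5: x=[5.1251 10.1740 11.5333 14.4697] v=[0.1641 2.6133 -1.7071 -0.2012]
Step 6: x=[5.1881 10.5583 11.0740 14.6350] v=[0.1260 0.7685 -0.9186 0.3306]
Step 7: x=[5.2967 9.7289 11.3761 14.9101] v=[0.2171 -1.6588 0.6041 0.5501]
Max displacement = 2.5583

Answer: 2.5583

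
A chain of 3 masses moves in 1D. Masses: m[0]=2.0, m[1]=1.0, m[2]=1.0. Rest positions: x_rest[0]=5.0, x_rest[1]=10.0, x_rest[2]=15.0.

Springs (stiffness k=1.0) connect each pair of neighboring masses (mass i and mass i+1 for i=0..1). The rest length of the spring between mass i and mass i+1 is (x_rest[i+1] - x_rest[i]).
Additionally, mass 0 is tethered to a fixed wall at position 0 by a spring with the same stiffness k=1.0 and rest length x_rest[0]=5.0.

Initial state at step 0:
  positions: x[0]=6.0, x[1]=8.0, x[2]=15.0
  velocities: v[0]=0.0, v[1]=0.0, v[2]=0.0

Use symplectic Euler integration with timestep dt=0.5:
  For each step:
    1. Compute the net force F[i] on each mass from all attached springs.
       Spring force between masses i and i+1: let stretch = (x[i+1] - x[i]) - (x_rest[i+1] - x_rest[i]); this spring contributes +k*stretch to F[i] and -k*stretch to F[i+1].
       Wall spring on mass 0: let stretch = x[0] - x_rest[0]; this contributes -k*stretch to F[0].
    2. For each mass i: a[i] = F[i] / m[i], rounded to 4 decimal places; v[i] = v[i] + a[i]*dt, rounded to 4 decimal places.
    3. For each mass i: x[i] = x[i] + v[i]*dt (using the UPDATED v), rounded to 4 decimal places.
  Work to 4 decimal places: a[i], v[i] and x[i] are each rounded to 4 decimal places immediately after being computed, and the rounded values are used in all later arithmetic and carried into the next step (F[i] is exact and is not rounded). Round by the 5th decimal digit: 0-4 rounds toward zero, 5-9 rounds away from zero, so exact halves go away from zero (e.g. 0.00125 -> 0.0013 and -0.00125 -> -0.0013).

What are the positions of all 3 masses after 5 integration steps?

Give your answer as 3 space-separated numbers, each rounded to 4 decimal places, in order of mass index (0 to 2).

Step 0: x=[6.0000 8.0000 15.0000] v=[0.0000 0.0000 0.0000]
Step 1: x=[5.5000 9.2500 14.5000] v=[-1.0000 2.5000 -1.0000]
Step 2: x=[4.7813 10.8750 13.9375] v=[-1.4375 3.2500 -1.1250]
Step 3: x=[4.2266 11.7422 13.8594] v=[-1.1094 1.7344 -0.1563]
Step 4: x=[4.0830 11.2598 14.5020] v=[-0.2872 -0.9648 1.2851]
Step 5: x=[4.3262 9.7938 15.5840] v=[0.4863 -2.9321 2.1640]

Answer: 4.3262 9.7938 15.5840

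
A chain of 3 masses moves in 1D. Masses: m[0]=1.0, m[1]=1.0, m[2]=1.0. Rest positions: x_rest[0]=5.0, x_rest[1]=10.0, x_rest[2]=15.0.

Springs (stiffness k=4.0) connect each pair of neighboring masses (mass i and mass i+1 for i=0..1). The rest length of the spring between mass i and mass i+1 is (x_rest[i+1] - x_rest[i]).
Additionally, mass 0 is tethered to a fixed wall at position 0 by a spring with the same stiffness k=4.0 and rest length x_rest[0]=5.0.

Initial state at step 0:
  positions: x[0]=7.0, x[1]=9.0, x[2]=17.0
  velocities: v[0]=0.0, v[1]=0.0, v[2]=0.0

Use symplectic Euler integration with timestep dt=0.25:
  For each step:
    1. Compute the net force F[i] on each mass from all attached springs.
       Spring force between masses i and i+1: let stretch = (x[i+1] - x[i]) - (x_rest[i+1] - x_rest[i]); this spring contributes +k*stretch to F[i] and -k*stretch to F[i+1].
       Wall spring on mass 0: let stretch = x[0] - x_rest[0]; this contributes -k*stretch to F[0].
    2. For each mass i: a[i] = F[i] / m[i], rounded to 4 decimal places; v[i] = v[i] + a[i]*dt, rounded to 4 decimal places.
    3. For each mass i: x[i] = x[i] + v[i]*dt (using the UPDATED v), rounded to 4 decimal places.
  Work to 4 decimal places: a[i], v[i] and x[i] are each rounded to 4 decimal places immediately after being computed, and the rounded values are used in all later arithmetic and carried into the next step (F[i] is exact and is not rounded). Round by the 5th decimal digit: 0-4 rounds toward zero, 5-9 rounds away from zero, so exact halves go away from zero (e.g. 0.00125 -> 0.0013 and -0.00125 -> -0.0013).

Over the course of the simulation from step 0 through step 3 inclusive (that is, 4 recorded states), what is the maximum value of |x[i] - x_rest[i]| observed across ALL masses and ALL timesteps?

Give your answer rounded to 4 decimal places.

Step 0: x=[7.0000 9.0000 17.0000] v=[0.0000 0.0000 0.0000]
Step 1: x=[5.7500 10.5000 16.2500] v=[-5.0000 6.0000 -3.0000]
Step 2: x=[4.2500 12.2500 15.3125] v=[-6.0000 7.0000 -3.7500]
Step 3: x=[3.6875 12.7656 14.8594] v=[-2.2500 2.0625 -1.8125]
Max displacement = 2.7656

Answer: 2.7656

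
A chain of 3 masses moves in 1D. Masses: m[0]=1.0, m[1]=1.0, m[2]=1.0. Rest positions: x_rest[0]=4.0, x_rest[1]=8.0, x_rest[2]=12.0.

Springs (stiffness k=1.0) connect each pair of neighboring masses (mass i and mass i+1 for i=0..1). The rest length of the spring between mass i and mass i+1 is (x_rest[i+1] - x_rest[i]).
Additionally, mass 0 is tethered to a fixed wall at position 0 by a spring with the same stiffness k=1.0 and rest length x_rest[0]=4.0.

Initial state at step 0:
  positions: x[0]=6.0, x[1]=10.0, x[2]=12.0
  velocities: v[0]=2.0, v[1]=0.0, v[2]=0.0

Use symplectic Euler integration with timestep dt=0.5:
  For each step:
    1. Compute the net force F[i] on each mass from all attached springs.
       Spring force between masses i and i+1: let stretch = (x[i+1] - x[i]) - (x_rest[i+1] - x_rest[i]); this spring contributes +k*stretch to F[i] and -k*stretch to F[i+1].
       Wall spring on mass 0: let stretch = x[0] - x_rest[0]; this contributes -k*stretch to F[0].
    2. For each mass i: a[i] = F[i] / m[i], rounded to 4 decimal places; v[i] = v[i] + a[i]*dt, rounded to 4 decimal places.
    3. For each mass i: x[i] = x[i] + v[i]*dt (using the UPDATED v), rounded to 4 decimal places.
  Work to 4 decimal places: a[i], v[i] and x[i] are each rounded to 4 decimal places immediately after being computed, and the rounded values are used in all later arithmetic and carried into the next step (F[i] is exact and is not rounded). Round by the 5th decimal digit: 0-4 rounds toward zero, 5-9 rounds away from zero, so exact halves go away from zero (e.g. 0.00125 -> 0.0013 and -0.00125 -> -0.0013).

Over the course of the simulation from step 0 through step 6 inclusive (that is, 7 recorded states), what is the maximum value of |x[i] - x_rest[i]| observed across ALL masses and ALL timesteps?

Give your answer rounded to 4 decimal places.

Answer: 2.5000

Derivation:
Step 0: x=[6.0000 10.0000 12.0000] v=[2.0000 0.0000 0.0000]
Step 1: x=[6.5000 9.5000 12.5000] v=[1.0000 -1.0000 1.0000]
Step 2: x=[6.1250 9.0000 13.2500] v=[-0.7500 -1.0000 1.5000]
Step 3: x=[4.9375 8.8438 13.9375] v=[-2.3750 -0.3125 1.3750]
Step 4: x=[3.4922 8.9844 14.3516] v=[-2.8906 0.2812 0.8282]
Step 5: x=[2.5469 9.0938 14.4239] v=[-1.8906 0.2187 0.1446]
Step 6: x=[2.6016 8.8990 14.1637] v=[0.1094 -0.3897 -0.5205]
Max displacement = 2.5000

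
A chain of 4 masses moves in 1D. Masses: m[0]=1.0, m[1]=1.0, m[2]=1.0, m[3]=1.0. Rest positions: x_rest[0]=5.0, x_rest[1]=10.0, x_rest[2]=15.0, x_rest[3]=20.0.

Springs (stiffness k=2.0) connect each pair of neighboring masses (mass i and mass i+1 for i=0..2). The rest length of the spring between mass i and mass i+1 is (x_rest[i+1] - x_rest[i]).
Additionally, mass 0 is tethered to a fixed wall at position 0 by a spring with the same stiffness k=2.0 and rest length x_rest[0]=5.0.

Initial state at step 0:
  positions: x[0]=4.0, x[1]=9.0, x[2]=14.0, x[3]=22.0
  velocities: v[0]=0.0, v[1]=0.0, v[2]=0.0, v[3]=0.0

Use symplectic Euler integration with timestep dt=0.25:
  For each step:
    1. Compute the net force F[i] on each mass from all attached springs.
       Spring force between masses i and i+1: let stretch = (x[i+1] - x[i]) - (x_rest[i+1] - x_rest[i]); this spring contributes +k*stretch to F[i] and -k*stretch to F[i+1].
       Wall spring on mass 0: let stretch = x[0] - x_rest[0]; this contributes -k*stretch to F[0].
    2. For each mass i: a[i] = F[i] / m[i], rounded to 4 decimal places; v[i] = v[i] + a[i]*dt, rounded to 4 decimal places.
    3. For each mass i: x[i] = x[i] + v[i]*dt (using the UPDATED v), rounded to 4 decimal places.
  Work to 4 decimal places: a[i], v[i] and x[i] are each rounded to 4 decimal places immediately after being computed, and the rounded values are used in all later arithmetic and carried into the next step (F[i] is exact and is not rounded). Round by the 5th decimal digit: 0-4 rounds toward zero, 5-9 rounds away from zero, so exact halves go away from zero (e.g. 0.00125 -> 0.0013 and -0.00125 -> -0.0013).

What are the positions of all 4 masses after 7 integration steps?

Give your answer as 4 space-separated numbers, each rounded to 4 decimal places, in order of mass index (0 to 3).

Step 0: x=[4.0000 9.0000 14.0000 22.0000] v=[0.0000 0.0000 0.0000 0.0000]
Step 1: x=[4.1250 9.0000 14.3750 21.6250] v=[0.5000 0.0000 1.5000 -1.5000]
Step 2: x=[4.3438 9.0625 14.9844 20.9688] v=[0.8750 0.2500 2.4375 -2.6250]
Step 3: x=[4.6094 9.2754 15.6016 20.1895] v=[1.0625 0.8516 2.4688 -3.1172]
Step 4: x=[4.8821 9.6958 16.0015 19.4617] v=[1.0908 1.6817 1.5997 -2.9112]
Step 5: x=[5.1463 10.3027 16.0458 18.9264] v=[1.0566 2.4277 0.1770 -2.1413]
Step 6: x=[5.4117 10.9830 15.7322 18.6560] v=[1.0617 2.7211 -1.2543 -1.0816]
Step 7: x=[5.6971 11.5605 15.1905 18.6451] v=[1.1415 2.3101 -2.1670 -0.0435]

Answer: 5.6971 11.5605 15.1905 18.6451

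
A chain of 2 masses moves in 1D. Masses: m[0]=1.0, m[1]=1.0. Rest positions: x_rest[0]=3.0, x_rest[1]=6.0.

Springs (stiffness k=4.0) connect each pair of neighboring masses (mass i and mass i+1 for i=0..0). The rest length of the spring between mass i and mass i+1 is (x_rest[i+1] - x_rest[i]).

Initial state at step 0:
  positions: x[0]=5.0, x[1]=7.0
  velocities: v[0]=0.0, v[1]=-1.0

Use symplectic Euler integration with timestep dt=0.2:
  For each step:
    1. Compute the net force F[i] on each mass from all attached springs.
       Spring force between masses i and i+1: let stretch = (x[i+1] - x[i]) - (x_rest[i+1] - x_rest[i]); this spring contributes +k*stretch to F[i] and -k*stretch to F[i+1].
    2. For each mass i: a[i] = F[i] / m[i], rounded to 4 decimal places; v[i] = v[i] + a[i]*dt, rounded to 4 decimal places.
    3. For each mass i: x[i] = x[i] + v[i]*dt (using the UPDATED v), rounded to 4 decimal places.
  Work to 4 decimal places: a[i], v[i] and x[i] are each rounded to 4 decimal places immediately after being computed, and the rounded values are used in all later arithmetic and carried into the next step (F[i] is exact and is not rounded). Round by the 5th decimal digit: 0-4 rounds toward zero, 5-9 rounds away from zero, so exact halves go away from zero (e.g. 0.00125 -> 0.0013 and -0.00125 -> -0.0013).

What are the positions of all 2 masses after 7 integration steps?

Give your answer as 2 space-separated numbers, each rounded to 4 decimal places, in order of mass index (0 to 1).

Answer: 3.4505 7.1495

Derivation:
Step 0: x=[5.0000 7.0000] v=[0.0000 -1.0000]
Step 1: x=[4.8400 6.9600] v=[-0.8000 -0.2000]
Step 2: x=[4.5392 7.0608] v=[-1.5040 0.5040]
Step 3: x=[4.1619 7.2381] v=[-1.8867 0.8867]
Step 4: x=[3.7968 7.4032] v=[-1.8257 0.8257]
Step 5: x=[3.5287 7.4713] v=[-1.3406 0.3406]
Step 6: x=[3.4114 7.3886] v=[-0.5865 -0.4135]
Step 7: x=[3.4505 7.1495] v=[0.1953 -1.1953]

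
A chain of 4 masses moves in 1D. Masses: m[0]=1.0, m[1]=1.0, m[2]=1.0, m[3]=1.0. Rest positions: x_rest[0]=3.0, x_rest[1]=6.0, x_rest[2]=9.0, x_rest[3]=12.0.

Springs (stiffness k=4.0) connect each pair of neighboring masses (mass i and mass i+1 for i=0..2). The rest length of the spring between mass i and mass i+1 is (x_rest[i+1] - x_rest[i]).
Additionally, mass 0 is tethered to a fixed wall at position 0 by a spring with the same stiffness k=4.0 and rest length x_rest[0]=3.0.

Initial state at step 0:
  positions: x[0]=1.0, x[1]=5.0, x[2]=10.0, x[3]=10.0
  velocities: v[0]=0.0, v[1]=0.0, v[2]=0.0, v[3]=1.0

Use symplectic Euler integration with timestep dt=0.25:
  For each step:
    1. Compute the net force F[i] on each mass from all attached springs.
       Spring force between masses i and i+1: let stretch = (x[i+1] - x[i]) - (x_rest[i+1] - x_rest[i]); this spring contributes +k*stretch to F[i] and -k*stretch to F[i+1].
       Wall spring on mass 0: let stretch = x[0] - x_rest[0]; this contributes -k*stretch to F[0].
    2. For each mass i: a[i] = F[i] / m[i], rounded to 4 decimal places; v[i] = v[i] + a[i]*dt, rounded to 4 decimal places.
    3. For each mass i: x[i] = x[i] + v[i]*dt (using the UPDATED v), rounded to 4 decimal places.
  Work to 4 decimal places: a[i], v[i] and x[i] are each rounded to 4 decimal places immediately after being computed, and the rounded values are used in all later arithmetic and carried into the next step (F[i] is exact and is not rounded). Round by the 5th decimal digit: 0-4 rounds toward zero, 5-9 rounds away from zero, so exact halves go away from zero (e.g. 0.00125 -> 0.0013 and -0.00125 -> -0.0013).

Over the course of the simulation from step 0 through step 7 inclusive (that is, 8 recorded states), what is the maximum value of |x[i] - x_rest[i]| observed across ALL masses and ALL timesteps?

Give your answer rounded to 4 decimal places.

Step 0: x=[1.0000 5.0000 10.0000 10.0000] v=[0.0000 0.0000 0.0000 1.0000]
Step 1: x=[1.7500 5.2500 8.7500 11.0000] v=[3.0000 1.0000 -5.0000 4.0000]
Step 2: x=[2.9375 5.5000 7.1875 12.1875] v=[4.7500 1.0000 -6.2500 4.7500]
Step 3: x=[4.0313 5.5313 6.4531 12.8750] v=[4.3750 0.1250 -2.9375 2.7500]
Step 4: x=[4.4922 5.4180 7.0938 12.7070] v=[1.8437 -0.4532 2.5626 -0.6719]
Step 5: x=[4.0615 5.4922 8.7188 11.8857] v=[-1.7227 0.2968 6.5000 -3.2851]
Step 6: x=[2.9731 6.0154 10.3289 11.0227] v=[-4.3535 2.0927 6.4403 -3.4520]
Step 7: x=[1.9020 6.8564 11.0341 10.7363] v=[-4.2843 3.3639 2.8206 -1.1458]
Max displacement = 2.5469

Answer: 2.5469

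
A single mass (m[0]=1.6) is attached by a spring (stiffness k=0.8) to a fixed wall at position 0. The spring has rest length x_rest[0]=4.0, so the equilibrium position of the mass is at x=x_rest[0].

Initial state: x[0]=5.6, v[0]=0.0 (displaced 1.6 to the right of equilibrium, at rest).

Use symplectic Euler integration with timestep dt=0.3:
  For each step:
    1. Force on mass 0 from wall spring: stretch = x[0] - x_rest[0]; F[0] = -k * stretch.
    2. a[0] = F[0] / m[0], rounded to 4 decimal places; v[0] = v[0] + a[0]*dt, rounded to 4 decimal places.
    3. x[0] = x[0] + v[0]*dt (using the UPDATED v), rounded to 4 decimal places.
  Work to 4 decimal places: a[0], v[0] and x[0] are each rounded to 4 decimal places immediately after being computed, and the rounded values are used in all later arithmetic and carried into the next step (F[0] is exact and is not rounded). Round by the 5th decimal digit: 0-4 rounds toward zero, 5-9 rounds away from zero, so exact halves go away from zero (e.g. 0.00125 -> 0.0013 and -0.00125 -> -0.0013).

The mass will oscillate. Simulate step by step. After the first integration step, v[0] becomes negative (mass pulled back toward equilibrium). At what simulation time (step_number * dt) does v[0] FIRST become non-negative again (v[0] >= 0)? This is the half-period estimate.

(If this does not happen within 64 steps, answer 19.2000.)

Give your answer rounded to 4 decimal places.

Step 0: x=[5.6000] v=[0.0000]
Step 1: x=[5.5280] v=[-0.2400]
Step 2: x=[5.3872] v=[-0.4692]
Step 3: x=[5.1840] v=[-0.6773]
Step 4: x=[4.9275] v=[-0.8549]
Step 5: x=[4.6293] v=[-0.9940]
Step 6: x=[4.3028] v=[-1.0884]
Step 7: x=[3.9627] v=[-1.1338]
Step 8: x=[3.6242] v=[-1.1282]
Step 9: x=[3.3027] v=[-1.0718]
Step 10: x=[3.0125] v=[-0.9672]
Step 11: x=[2.7668] v=[-0.8191]
Step 12: x=[2.5766] v=[-0.6341]
Step 13: x=[2.4504] v=[-0.4206]
Step 14: x=[2.3939] v=[-0.1882]
Step 15: x=[2.4097] v=[0.0527]
First v>=0 after going negative at step 15, time=4.5000

Answer: 4.5000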